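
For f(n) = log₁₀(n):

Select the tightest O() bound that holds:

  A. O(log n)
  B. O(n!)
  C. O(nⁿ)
A

f(n) = log₁₀(n) is O(log n).
All listed options are valid Big-O bounds (upper bounds),
but O(log n) is the tightest (smallest valid bound).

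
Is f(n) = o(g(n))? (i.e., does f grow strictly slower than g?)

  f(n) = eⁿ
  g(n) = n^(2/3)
False

f(n) = eⁿ is O(eⁿ), and g(n) = n^(2/3) is O(n^(2/3)).
Since O(eⁿ) grows faster than or equal to O(n^(2/3)), f(n) = o(g(n)) is false.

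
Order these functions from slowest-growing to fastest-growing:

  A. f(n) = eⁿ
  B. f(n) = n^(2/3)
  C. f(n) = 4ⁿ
B < A < C

Comparing growth rates:
B = n^(2/3) is O(n^(2/3))
A = eⁿ is O(eⁿ)
C = 4ⁿ is O(4ⁿ)

Therefore, the order from slowest to fastest is: B < A < C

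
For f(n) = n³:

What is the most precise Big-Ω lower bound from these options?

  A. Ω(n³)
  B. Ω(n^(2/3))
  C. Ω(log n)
A

f(n) = n³ is Ω(n³).
All listed options are valid Big-Ω bounds (lower bounds),
but Ω(n³) is the tightest (largest valid bound).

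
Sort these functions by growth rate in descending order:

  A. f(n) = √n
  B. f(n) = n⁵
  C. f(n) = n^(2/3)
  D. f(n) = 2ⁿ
D > B > C > A

Comparing growth rates:
D = 2ⁿ is O(2ⁿ)
B = n⁵ is O(n⁵)
C = n^(2/3) is O(n^(2/3))
A = √n is O(√n)

Therefore, the order from fastest to slowest is: D > B > C > A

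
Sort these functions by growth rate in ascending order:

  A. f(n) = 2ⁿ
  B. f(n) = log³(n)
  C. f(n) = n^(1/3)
B < C < A

Comparing growth rates:
B = log³(n) is O(log³ n)
C = n^(1/3) is O(n^(1/3))
A = 2ⁿ is O(2ⁿ)

Therefore, the order from slowest to fastest is: B < C < A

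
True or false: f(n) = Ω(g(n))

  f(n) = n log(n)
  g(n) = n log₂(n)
True

f(n) = n log(n) and g(n) = n log₂(n) are both O(n log n).
Big-Ω permits equal growth rates (f ≥ c·g for some c > 0), so f(n) = Ω(g(n)) is true.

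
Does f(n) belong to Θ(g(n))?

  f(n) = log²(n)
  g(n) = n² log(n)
False

f(n) = log²(n) is O(log² n), and g(n) = n² log(n) is O(n² log n).
Since they have different growth rates, f(n) = Θ(g(n)) is false.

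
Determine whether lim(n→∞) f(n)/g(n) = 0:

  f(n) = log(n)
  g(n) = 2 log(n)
False

f(n) = log(n) is O(log n), and g(n) = 2 log(n) is O(log n).
Since they have the same growth rate, f(n) = o(g(n)) is false.
(f = o(g) requires f to grow strictly slower, not equal.)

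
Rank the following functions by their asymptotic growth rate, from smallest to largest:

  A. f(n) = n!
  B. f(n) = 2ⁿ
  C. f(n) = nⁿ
B < A < C

Comparing growth rates:
B = 2ⁿ is O(2ⁿ)
A = n! is O(n!)
C = nⁿ is O(nⁿ)

Therefore, the order from slowest to fastest is: B < A < C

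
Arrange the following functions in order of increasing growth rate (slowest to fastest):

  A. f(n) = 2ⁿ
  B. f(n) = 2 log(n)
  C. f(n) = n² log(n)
B < C < A

Comparing growth rates:
B = 2 log(n) is O(log n)
C = n² log(n) is O(n² log n)
A = 2ⁿ is O(2ⁿ)

Therefore, the order from slowest to fastest is: B < C < A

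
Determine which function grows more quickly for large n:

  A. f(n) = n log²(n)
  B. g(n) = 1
A

f(n) = n log²(n) is O(n log² n), while g(n) = 1 is O(1).
Since O(n log² n) grows faster than O(1), f(n) dominates.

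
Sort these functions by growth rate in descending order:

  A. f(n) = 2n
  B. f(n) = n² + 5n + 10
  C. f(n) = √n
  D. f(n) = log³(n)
B > A > C > D

Comparing growth rates:
B = n² + 5n + 10 is O(n²)
A = 2n is O(n)
C = √n is O(√n)
D = log³(n) is O(log³ n)

Therefore, the order from fastest to slowest is: B > A > C > D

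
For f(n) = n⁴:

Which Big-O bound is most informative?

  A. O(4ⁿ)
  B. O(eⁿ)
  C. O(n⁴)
C

f(n) = n⁴ is O(n⁴).
All listed options are valid Big-O bounds (upper bounds),
but O(n⁴) is the tightest (smallest valid bound).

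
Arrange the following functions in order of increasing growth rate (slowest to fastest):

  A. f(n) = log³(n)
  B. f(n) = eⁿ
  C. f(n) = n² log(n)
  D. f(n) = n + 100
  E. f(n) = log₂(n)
E < A < D < C < B

Comparing growth rates:
E = log₂(n) is O(log n)
A = log³(n) is O(log³ n)
D = n + 100 is O(n)
C = n² log(n) is O(n² log n)
B = eⁿ is O(eⁿ)

Therefore, the order from slowest to fastest is: E < A < D < C < B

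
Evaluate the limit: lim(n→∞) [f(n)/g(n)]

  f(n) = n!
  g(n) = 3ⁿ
∞

Since n! (O(n!)) grows faster than 3ⁿ (O(3ⁿ)),
the ratio f(n)/g(n) → ∞ as n → ∞.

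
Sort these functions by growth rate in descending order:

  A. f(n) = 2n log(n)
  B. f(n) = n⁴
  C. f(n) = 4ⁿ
C > B > A

Comparing growth rates:
C = 4ⁿ is O(4ⁿ)
B = n⁴ is O(n⁴)
A = 2n log(n) is O(n log n)

Therefore, the order from fastest to slowest is: C > B > A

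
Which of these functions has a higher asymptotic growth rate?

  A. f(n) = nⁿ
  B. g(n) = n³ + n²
A

f(n) = nⁿ is O(nⁿ), while g(n) = n³ + n² is O(n³).
Since O(nⁿ) grows faster than O(n³), f(n) dominates.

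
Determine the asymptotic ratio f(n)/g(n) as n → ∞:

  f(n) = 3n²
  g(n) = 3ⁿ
0

Since 3n² (O(n²)) grows slower than 3ⁿ (O(3ⁿ)),
the ratio f(n)/g(n) → 0 as n → ∞.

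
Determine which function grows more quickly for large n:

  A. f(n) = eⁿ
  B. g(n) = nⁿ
B

f(n) = eⁿ is O(eⁿ), while g(n) = nⁿ is O(nⁿ).
Since O(nⁿ) grows faster than O(eⁿ), g(n) dominates.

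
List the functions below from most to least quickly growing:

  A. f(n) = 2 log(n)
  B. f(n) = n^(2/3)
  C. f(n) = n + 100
C > B > A

Comparing growth rates:
C = n + 100 is O(n)
B = n^(2/3) is O(n^(2/3))
A = 2 log(n) is O(log n)

Therefore, the order from fastest to slowest is: C > B > A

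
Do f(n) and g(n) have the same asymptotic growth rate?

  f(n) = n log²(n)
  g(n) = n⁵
False

f(n) = n log²(n) is O(n log² n), and g(n) = n⁵ is O(n⁵).
Since they have different growth rates, f(n) = Θ(g(n)) is false.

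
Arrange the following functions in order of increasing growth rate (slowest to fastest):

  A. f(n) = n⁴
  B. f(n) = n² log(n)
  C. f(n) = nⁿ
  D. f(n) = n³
B < D < A < C

Comparing growth rates:
B = n² log(n) is O(n² log n)
D = n³ is O(n³)
A = n⁴ is O(n⁴)
C = nⁿ is O(nⁿ)

Therefore, the order from slowest to fastest is: B < D < A < C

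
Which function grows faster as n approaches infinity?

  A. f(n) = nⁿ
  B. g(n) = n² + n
A

f(n) = nⁿ is O(nⁿ), while g(n) = n² + n is O(n²).
Since O(nⁿ) grows faster than O(n²), f(n) dominates.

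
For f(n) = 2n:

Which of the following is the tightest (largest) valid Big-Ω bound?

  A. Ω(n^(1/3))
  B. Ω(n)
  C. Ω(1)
B

f(n) = 2n is Ω(n).
All listed options are valid Big-Ω bounds (lower bounds),
but Ω(n) is the tightest (largest valid bound).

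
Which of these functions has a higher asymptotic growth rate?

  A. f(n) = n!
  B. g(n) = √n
A

f(n) = n! is O(n!), while g(n) = √n is O(√n).
Since O(n!) grows faster than O(√n), f(n) dominates.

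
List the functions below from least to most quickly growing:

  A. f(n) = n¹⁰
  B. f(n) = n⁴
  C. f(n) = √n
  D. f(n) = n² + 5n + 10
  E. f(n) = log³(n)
E < C < D < B < A

Comparing growth rates:
E = log³(n) is O(log³ n)
C = √n is O(√n)
D = n² + 5n + 10 is O(n²)
B = n⁴ is O(n⁴)
A = n¹⁰ is O(n¹⁰)

Therefore, the order from slowest to fastest is: E < C < D < B < A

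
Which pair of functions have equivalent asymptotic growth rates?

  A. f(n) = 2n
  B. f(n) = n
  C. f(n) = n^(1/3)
A and B

Examining each function:
  A. 2n is O(n)
  B. n is O(n)
  C. n^(1/3) is O(n^(1/3))

Functions A and B both have the same complexity class.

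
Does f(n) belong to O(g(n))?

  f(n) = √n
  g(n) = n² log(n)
True

f(n) = √n is O(√n), and g(n) = n² log(n) is O(n² log n).
Since O(√n) ⊆ O(n² log n) (f grows no faster than g), f(n) = O(g(n)) is true.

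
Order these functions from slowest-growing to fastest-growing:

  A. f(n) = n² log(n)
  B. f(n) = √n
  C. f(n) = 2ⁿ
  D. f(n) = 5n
B < D < A < C

Comparing growth rates:
B = √n is O(√n)
D = 5n is O(n)
A = n² log(n) is O(n² log n)
C = 2ⁿ is O(2ⁿ)

Therefore, the order from slowest to fastest is: B < D < A < C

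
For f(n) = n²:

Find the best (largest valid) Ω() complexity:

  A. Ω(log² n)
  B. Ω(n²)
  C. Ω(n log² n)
B

f(n) = n² is Ω(n²).
All listed options are valid Big-Ω bounds (lower bounds),
but Ω(n²) is the tightest (largest valid bound).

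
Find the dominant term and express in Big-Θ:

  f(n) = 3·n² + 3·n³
Θ(n³)

Order the terms by growth rate: 3·n² ≺ 3·n³.
The fastest-growing term 3·n³ dominates as n → ∞; dropping its constant factor gives Θ(n³).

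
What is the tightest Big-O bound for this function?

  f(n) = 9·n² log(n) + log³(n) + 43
O(n² log n)

The dominant term in 9·n² log(n) + log³(n) + 43 is 9·n² log(n), which is Θ(n² log n).
Lower-order terms (log³(n), 43) are asymptotically negligible.
Constants are absorbed, so the tightest bound is O(n² log n).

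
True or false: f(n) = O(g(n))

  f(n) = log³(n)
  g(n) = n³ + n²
True

f(n) = log³(n) is O(log³ n), and g(n) = n³ + n² is O(n³).
Since O(log³ n) ⊆ O(n³) (f grows no faster than g), f(n) = O(g(n)) is true.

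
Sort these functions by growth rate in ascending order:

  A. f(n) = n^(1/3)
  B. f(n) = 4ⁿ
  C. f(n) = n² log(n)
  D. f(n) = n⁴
A < C < D < B

Comparing growth rates:
A = n^(1/3) is O(n^(1/3))
C = n² log(n) is O(n² log n)
D = n⁴ is O(n⁴)
B = 4ⁿ is O(4ⁿ)

Therefore, the order from slowest to fastest is: A < C < D < B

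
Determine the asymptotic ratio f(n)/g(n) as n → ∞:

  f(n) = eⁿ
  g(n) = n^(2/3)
∞

Since eⁿ (O(eⁿ)) grows faster than n^(2/3) (O(n^(2/3))),
the ratio f(n)/g(n) → ∞ as n → ∞.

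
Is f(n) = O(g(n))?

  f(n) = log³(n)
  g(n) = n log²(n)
True

f(n) = log³(n) is O(log³ n), and g(n) = n log²(n) is O(n log² n).
Since O(log³ n) ⊆ O(n log² n) (f grows no faster than g), f(n) = O(g(n)) is true.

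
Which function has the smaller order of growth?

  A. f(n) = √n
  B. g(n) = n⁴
A

f(n) = √n is O(√n), while g(n) = n⁴ is O(n⁴).
Since O(√n) grows slower than O(n⁴), f(n) is dominated.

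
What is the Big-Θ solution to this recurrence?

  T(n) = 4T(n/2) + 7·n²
Θ(n² log n)

Master Theorem: a = 4, b = 2, f(n) = 7·n².
Compute the critical exponent d = log₂(4) = 2.
Compare f(n) = Θ(n²) against n^d:
  k = 2 = d, so f(n) = Θ(n^d) — Case 2.
  Work is balanced across levels: T(n) = Θ(n^d log n) = Θ(n² log n).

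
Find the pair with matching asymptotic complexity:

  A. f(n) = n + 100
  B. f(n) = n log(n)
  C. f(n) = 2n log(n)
B and C

Examining each function:
  A. n + 100 is O(n)
  B. n log(n) is O(n log n)
  C. 2n log(n) is O(n log n)

Functions B and C both have the same complexity class.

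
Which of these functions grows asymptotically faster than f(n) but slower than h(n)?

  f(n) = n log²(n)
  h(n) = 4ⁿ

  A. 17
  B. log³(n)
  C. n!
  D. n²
D

We need g(n) with n log²(n) = o(g(n)) and g(n) = o(4ⁿ), i.e. O(n log² n) ≺ g ≺ O(4ⁿ).
Check each option:
  A. 17 — O(1) does not grow strictly faster than f(n)
  B. log³(n) — O(log³ n) does not grow strictly faster than f(n)
  C. n! — O(n!) does not grow strictly slower than h(n)
  D. n² — O(n²) is strictly between O(n log² n) and O(4ⁿ) ✓

Only option D (n²) lies strictly between.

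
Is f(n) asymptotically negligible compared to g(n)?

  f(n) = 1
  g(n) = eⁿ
True

f(n) = 1 is O(1), and g(n) = eⁿ is O(eⁿ).
Since O(1) grows strictly slower than O(eⁿ), f(n) = o(g(n)) is true.
This means lim(n→∞) f(n)/g(n) = 0.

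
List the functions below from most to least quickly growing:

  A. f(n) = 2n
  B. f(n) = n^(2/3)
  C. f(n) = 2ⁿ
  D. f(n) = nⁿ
D > C > A > B

Comparing growth rates:
D = nⁿ is O(nⁿ)
C = 2ⁿ is O(2ⁿ)
A = 2n is O(n)
B = n^(2/3) is O(n^(2/3))

Therefore, the order from fastest to slowest is: D > C > A > B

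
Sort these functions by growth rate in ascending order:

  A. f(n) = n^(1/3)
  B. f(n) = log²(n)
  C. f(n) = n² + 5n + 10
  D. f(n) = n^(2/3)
B < A < D < C

Comparing growth rates:
B = log²(n) is O(log² n)
A = n^(1/3) is O(n^(1/3))
D = n^(2/3) is O(n^(2/3))
C = n² + 5n + 10 is O(n²)

Therefore, the order from slowest to fastest is: B < A < D < C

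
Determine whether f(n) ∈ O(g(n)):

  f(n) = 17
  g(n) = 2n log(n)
True

f(n) = 17 is O(1), and g(n) = 2n log(n) is O(n log n).
Since O(1) ⊆ O(n log n) (f grows no faster than g), f(n) = O(g(n)) is true.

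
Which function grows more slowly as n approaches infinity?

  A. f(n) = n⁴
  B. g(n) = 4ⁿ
A

f(n) = n⁴ is O(n⁴), while g(n) = 4ⁿ is O(4ⁿ).
Since O(n⁴) grows slower than O(4ⁿ), f(n) is dominated.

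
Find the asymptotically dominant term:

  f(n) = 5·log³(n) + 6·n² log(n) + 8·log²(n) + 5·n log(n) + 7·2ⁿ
7·2ⁿ

Looking at each term:
  - 5·log³(n) is O(log³ n)
  - 6·n² log(n) is O(n² log n)
  - 8·log²(n) is O(log² n)
  - 5·n log(n) is O(n log n)
  - 7·2ⁿ is O(2ⁿ)

The term 7·2ⁿ (O(2ⁿ)) grows fastest and dominates all others.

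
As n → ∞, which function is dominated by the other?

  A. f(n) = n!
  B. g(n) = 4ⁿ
B

f(n) = n! is O(n!), while g(n) = 4ⁿ is O(4ⁿ).
Since O(4ⁿ) grows slower than O(n!), g(n) is dominated.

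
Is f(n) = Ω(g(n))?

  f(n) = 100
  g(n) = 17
True

f(n) = 100 and g(n) = 17 are both O(1).
Big-Ω permits equal growth rates (f ≥ c·g for some c > 0), so f(n) = Ω(g(n)) is true.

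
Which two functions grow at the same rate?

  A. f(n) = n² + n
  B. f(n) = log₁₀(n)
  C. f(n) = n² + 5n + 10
A and C

Examining each function:
  A. n² + n is O(n²)
  B. log₁₀(n) is O(log n)
  C. n² + 5n + 10 is O(n²)

Functions A and C both have the same complexity class.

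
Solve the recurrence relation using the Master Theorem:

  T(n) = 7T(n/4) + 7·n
Θ(n^log₄(7))

Master Theorem: a = 7, b = 4, f(n) = 7·n.
Compute the critical exponent d = log₄(7) = 1.404.
Compare f(n) = Θ(n) against n^d:
  k = 1 < d = 1.404, so f(n) = O(n^(d-ε)) — Case 1.
  The recursion cost dominates: T(n) = Θ(n^d) = Θ(n^log₄(7)).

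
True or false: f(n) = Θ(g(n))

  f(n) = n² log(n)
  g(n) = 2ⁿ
False

f(n) = n² log(n) is O(n² log n), and g(n) = 2ⁿ is O(2ⁿ).
Since they have different growth rates, f(n) = Θ(g(n)) is false.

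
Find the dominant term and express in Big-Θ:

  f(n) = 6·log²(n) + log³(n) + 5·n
Θ(n)

Order the terms by growth rate: 6·log²(n) ≺ log³(n) ≺ 5·n.
The fastest-growing term 5·n dominates as n → ∞; dropping its constant factor gives Θ(n).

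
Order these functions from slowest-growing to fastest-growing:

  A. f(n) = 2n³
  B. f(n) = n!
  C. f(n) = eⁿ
A < C < B

Comparing growth rates:
A = 2n³ is O(n³)
C = eⁿ is O(eⁿ)
B = n! is O(n!)

Therefore, the order from slowest to fastest is: A < C < B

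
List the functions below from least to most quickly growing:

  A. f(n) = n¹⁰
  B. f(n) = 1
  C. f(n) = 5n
B < C < A

Comparing growth rates:
B = 1 is O(1)
C = 5n is O(n)
A = n¹⁰ is O(n¹⁰)

Therefore, the order from slowest to fastest is: B < C < A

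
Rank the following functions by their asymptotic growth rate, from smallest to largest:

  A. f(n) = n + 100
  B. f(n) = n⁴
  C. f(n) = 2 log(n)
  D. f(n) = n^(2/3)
C < D < A < B

Comparing growth rates:
C = 2 log(n) is O(log n)
D = n^(2/3) is O(n^(2/3))
A = n + 100 is O(n)
B = n⁴ is O(n⁴)

Therefore, the order from slowest to fastest is: C < D < A < B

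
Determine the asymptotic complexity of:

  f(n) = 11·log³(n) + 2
O(log³ n)

The dominant term in 11·log³(n) + 2 is 11·log³(n), which is Θ(log³ n).
Lower-order terms (2) are asymptotically negligible.
Constants are absorbed, so the tightest bound is O(log³ n).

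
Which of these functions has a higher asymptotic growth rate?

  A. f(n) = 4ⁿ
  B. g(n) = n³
A

f(n) = 4ⁿ is O(4ⁿ), while g(n) = n³ is O(n³).
Since O(4ⁿ) grows faster than O(n³), f(n) dominates.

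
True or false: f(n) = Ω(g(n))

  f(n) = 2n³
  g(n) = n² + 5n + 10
True

f(n) = 2n³ is O(n³), and g(n) = n² + 5n + 10 is O(n²).
Since O(n³) grows at least as fast as O(n²), f(n) = Ω(g(n)) is true.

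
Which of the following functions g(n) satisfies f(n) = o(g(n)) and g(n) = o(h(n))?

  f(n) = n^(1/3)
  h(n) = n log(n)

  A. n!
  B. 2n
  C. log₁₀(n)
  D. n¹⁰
B

We need g(n) with n^(1/3) = o(g(n)) and g(n) = o(n log(n)), i.e. O(n^(1/3)) ≺ g ≺ O(n log n).
Check each option:
  A. n! — O(n!) does not grow strictly slower than h(n)
  B. 2n — O(n) is strictly between O(n^(1/3)) and O(n log n) ✓
  C. log₁₀(n) — O(log n) does not grow strictly faster than f(n)
  D. n¹⁰ — O(n¹⁰) does not grow strictly slower than h(n)

Only option B (2n) lies strictly between.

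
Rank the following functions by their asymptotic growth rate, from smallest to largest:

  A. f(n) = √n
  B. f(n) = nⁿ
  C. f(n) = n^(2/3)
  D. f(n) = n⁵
A < C < D < B

Comparing growth rates:
A = √n is O(√n)
C = n^(2/3) is O(n^(2/3))
D = n⁵ is O(n⁵)
B = nⁿ is O(nⁿ)

Therefore, the order from slowest to fastest is: A < C < D < B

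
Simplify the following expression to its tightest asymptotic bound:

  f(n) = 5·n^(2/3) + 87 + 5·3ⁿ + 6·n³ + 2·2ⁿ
Θ(3ⁿ)

Order the terms by growth rate: 87 ≺ 5·n^(2/3) ≺ 6·n³ ≺ 2·2ⁿ ≺ 5·3ⁿ.
The fastest-growing term 5·3ⁿ dominates as n → ∞; dropping its constant factor gives Θ(3ⁿ).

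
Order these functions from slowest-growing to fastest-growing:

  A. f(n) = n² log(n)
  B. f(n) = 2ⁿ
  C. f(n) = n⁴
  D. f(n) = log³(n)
D < A < C < B

Comparing growth rates:
D = log³(n) is O(log³ n)
A = n² log(n) is O(n² log n)
C = n⁴ is O(n⁴)
B = 2ⁿ is O(2ⁿ)

Therefore, the order from slowest to fastest is: D < A < C < B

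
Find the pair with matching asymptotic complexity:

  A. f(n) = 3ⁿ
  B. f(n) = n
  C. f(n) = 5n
B and C

Examining each function:
  A. 3ⁿ is O(3ⁿ)
  B. n is O(n)
  C. 5n is O(n)

Functions B and C both have the same complexity class.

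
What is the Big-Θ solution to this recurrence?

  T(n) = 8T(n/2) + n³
Θ(n³ log n)

Master Theorem: a = 8, b = 2, f(n) = n³.
Compute the critical exponent d = log₂(8) = 3.
Compare f(n) = Θ(n³) against n^d:
  k = 3 = d, so f(n) = Θ(n^d) — Case 2.
  Work is balanced across levels: T(n) = Θ(n^d log n) = Θ(n³ log n).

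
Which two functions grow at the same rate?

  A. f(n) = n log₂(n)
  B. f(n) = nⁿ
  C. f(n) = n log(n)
A and C

Examining each function:
  A. n log₂(n) is O(n log n)
  B. nⁿ is O(nⁿ)
  C. n log(n) is O(n log n)

Functions A and C both have the same complexity class.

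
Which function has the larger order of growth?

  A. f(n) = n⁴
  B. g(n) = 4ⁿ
B

f(n) = n⁴ is O(n⁴), while g(n) = 4ⁿ is O(4ⁿ).
Since O(4ⁿ) grows faster than O(n⁴), g(n) dominates.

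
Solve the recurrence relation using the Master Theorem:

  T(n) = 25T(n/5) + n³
Θ(n³)

Master Theorem: a = 25, b = 5, f(n) = n³.
Compute the critical exponent d = log₅(25) = 2.
Compare f(n) = Θ(n³) against n^d:
  k = 3 > d = 2, so f(n) = Ω(n^(d+ε)) — Case 3.
  Regularity: a·(n/b)^3/n^3 = a/b^3 = 25/125 < 1 ✓.
  The top-level work dominates: T(n) = Θ(f(n)) = Θ(n³).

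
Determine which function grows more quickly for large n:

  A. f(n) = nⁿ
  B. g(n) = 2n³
A

f(n) = nⁿ is O(nⁿ), while g(n) = 2n³ is O(n³).
Since O(nⁿ) grows faster than O(n³), f(n) dominates.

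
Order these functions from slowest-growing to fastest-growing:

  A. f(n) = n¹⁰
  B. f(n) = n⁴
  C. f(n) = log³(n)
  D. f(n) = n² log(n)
C < D < B < A

Comparing growth rates:
C = log³(n) is O(log³ n)
D = n² log(n) is O(n² log n)
B = n⁴ is O(n⁴)
A = n¹⁰ is O(n¹⁰)

Therefore, the order from slowest to fastest is: C < D < B < A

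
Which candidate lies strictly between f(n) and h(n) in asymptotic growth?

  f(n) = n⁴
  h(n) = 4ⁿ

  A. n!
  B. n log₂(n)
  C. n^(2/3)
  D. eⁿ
D

We need g(n) with n⁴ = o(g(n)) and g(n) = o(4ⁿ), i.e. O(n⁴) ≺ g ≺ O(4ⁿ).
Check each option:
  A. n! — O(n!) does not grow strictly slower than h(n)
  B. n log₂(n) — O(n log n) does not grow strictly faster than f(n)
  C. n^(2/3) — O(n^(2/3)) does not grow strictly faster than f(n)
  D. eⁿ — O(eⁿ) is strictly between O(n⁴) and O(4ⁿ) ✓

Only option D (eⁿ) lies strictly between.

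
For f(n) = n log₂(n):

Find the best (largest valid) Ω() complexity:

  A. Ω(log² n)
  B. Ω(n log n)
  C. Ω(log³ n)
B

f(n) = n log₂(n) is Ω(n log n).
All listed options are valid Big-Ω bounds (lower bounds),
but Ω(n log n) is the tightest (largest valid bound).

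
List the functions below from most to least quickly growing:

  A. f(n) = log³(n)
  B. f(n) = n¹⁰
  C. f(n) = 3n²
B > C > A

Comparing growth rates:
B = n¹⁰ is O(n¹⁰)
C = 3n² is O(n²)
A = log³(n) is O(log³ n)

Therefore, the order from fastest to slowest is: B > C > A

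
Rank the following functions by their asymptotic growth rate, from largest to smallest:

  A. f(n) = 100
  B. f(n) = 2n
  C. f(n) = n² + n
C > B > A

Comparing growth rates:
C = n² + n is O(n²)
B = 2n is O(n)
A = 100 is O(1)

Therefore, the order from fastest to slowest is: C > B > A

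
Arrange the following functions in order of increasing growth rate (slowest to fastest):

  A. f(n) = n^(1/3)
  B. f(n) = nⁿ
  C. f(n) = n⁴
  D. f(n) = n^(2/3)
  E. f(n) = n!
A < D < C < E < B

Comparing growth rates:
A = n^(1/3) is O(n^(1/3))
D = n^(2/3) is O(n^(2/3))
C = n⁴ is O(n⁴)
E = n! is O(n!)
B = nⁿ is O(nⁿ)

Therefore, the order from slowest to fastest is: A < D < C < E < B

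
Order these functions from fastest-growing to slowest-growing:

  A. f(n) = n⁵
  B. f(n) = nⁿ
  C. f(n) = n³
B > A > C

Comparing growth rates:
B = nⁿ is O(nⁿ)
A = n⁵ is O(n⁵)
C = n³ is O(n³)

Therefore, the order from fastest to slowest is: B > A > C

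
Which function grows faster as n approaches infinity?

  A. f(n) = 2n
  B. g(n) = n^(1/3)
A

f(n) = 2n is O(n), while g(n) = n^(1/3) is O(n^(1/3)).
Since O(n) grows faster than O(n^(1/3)), f(n) dominates.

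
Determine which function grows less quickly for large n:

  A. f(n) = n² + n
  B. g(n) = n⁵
A

f(n) = n² + n is O(n²), while g(n) = n⁵ is O(n⁵).
Since O(n²) grows slower than O(n⁵), f(n) is dominated.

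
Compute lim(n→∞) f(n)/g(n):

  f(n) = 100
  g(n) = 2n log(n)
0

Since 100 (O(1)) grows slower than 2n log(n) (O(n log n)),
the ratio f(n)/g(n) → 0 as n → ∞.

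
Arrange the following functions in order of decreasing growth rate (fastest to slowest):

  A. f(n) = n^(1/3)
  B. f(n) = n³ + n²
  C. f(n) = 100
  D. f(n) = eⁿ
D > B > A > C

Comparing growth rates:
D = eⁿ is O(eⁿ)
B = n³ + n² is O(n³)
A = n^(1/3) is O(n^(1/3))
C = 100 is O(1)

Therefore, the order from fastest to slowest is: D > B > A > C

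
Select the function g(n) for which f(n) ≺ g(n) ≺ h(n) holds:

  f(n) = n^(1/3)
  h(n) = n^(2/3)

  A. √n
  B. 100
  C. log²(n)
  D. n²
A

We need g(n) with n^(1/3) = o(g(n)) and g(n) = o(n^(2/3)), i.e. O(n^(1/3)) ≺ g ≺ O(n^(2/3)).
Check each option:
  A. √n — O(√n) is strictly between O(n^(1/3)) and O(n^(2/3)) ✓
  B. 100 — O(1) does not grow strictly faster than f(n)
  C. log²(n) — O(log² n) does not grow strictly faster than f(n)
  D. n² — O(n²) does not grow strictly slower than h(n)

Only option A (√n) lies strictly between.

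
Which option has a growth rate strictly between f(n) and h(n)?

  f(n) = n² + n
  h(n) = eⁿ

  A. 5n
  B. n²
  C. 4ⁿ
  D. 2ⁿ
D

We need g(n) with n² + n = o(g(n)) and g(n) = o(eⁿ), i.e. O(n²) ≺ g ≺ O(eⁿ).
Check each option:
  A. 5n — O(n) does not grow strictly faster than f(n)
  B. n² — O(n²) does not grow strictly faster than f(n)
  C. 4ⁿ — O(4ⁿ) does not grow strictly slower than h(n)
  D. 2ⁿ — O(2ⁿ) is strictly between O(n²) and O(eⁿ) ✓

Only option D (2ⁿ) lies strictly between.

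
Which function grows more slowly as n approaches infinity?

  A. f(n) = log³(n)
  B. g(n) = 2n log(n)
A

f(n) = log³(n) is O(log³ n), while g(n) = 2n log(n) is O(n log n).
Since O(log³ n) grows slower than O(n log n), f(n) is dominated.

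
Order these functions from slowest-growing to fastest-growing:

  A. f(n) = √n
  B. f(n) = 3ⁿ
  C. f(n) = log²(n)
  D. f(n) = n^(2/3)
C < A < D < B

Comparing growth rates:
C = log²(n) is O(log² n)
A = √n is O(√n)
D = n^(2/3) is O(n^(2/3))
B = 3ⁿ is O(3ⁿ)

Therefore, the order from slowest to fastest is: C < A < D < B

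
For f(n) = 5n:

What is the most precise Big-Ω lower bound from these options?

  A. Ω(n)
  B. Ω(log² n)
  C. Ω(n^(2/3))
A

f(n) = 5n is Ω(n).
All listed options are valid Big-Ω bounds (lower bounds),
but Ω(n) is the tightest (largest valid bound).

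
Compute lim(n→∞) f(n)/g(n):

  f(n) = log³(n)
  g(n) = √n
0

Since log³(n) (O(log³ n)) grows slower than √n (O(√n)),
the ratio f(n)/g(n) → 0 as n → ∞.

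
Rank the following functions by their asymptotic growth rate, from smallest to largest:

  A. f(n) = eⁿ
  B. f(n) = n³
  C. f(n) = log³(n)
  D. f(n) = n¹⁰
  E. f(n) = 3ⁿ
C < B < D < A < E

Comparing growth rates:
C = log³(n) is O(log³ n)
B = n³ is O(n³)
D = n¹⁰ is O(n¹⁰)
A = eⁿ is O(eⁿ)
E = 3ⁿ is O(3ⁿ)

Therefore, the order from slowest to fastest is: C < B < D < A < E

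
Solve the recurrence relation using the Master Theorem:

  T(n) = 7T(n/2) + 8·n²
Θ(n^log₂(7))

Master Theorem: a = 7, b = 2, f(n) = 8·n².
Compute the critical exponent d = log₂(7) = 2.807.
Compare f(n) = Θ(n²) against n^d:
  k = 2 < d = 2.807, so f(n) = O(n^(d-ε)) — Case 1.
  The recursion cost dominates: T(n) = Θ(n^d) = Θ(n^log₂(7)).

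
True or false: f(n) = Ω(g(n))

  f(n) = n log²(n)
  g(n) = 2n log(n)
True

f(n) = n log²(n) is O(n log² n), and g(n) = 2n log(n) is O(n log n).
Since O(n log² n) grows at least as fast as O(n log n), f(n) = Ω(g(n)) is true.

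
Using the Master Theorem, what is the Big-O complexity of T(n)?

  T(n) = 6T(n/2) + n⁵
Θ(n⁵)

Master Theorem: a = 6, b = 2, f(n) = n⁵.
Compute the critical exponent d = log₂(6) = 2.585.
Compare f(n) = Θ(n⁵) against n^d:
  k = 5 > d = 2.585, so f(n) = Ω(n^(d+ε)) — Case 3.
  Regularity: a·(n/b)^5/n^5 = a/b^5 = 6/32 < 1 ✓.
  The top-level work dominates: T(n) = Θ(f(n)) = Θ(n⁵).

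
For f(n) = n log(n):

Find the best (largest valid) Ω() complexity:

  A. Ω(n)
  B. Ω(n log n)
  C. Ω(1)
B

f(n) = n log(n) is Ω(n log n).
All listed options are valid Big-Ω bounds (lower bounds),
but Ω(n log n) is the tightest (largest valid bound).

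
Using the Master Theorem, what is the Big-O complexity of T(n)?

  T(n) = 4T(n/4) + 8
Θ(n)

Master Theorem: a = 4, b = 4, f(n) = 8.
Compute the critical exponent d = log₄(4) = 1.
Compare f(n) = Θ(1) against n^d:
  k = 0 < d = 1, so f(n) = O(n^(d-ε)) — Case 1.
  The recursion cost dominates: T(n) = Θ(n^d) = Θ(n).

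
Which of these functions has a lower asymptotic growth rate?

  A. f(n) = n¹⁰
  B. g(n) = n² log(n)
B

f(n) = n¹⁰ is O(n¹⁰), while g(n) = n² log(n) is O(n² log n).
Since O(n² log n) grows slower than O(n¹⁰), g(n) is dominated.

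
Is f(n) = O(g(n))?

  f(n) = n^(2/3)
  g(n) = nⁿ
True

f(n) = n^(2/3) is O(n^(2/3)), and g(n) = nⁿ is O(nⁿ).
Since O(n^(2/3)) ⊆ O(nⁿ) (f grows no faster than g), f(n) = O(g(n)) is true.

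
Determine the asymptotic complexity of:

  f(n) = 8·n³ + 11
O(n³)

The dominant term in 8·n³ + 11 is 8·n³, which is Θ(n³).
Lower-order terms (11) are asymptotically negligible.
Constants are absorbed, so the tightest bound is O(n³).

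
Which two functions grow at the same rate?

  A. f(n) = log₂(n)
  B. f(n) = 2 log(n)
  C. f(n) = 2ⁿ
A and B

Examining each function:
  A. log₂(n) is O(log n)
  B. 2 log(n) is O(log n)
  C. 2ⁿ is O(2ⁿ)

Functions A and B both have the same complexity class.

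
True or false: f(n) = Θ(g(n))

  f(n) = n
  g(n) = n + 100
True

f(n) = n and g(n) = n + 100 are both O(n).
Since they have the same asymptotic growth rate, f(n) = Θ(g(n)) is true.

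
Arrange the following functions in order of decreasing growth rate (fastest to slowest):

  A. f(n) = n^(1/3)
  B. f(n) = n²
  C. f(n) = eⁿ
C > B > A

Comparing growth rates:
C = eⁿ is O(eⁿ)
B = n² is O(n²)
A = n^(1/3) is O(n^(1/3))

Therefore, the order from fastest to slowest is: C > B > A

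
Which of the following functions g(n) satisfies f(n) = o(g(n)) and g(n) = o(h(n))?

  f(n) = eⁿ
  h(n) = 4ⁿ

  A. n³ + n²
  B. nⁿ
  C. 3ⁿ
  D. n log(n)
C

We need g(n) with eⁿ = o(g(n)) and g(n) = o(4ⁿ), i.e. O(eⁿ) ≺ g ≺ O(4ⁿ).
Check each option:
  A. n³ + n² — O(n³) does not grow strictly faster than f(n)
  B. nⁿ — O(nⁿ) does not grow strictly slower than h(n)
  C. 3ⁿ — O(3ⁿ) is strictly between O(eⁿ) and O(4ⁿ) ✓
  D. n log(n) — O(n log n) does not grow strictly faster than f(n)

Only option C (3ⁿ) lies strictly between.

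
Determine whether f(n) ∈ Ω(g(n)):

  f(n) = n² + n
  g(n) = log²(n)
True

f(n) = n² + n is O(n²), and g(n) = log²(n) is O(log² n).
Since O(n²) grows at least as fast as O(log² n), f(n) = Ω(g(n)) is true.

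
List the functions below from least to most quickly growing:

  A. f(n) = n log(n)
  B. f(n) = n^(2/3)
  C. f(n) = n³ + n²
B < A < C

Comparing growth rates:
B = n^(2/3) is O(n^(2/3))
A = n log(n) is O(n log n)
C = n³ + n² is O(n³)

Therefore, the order from slowest to fastest is: B < A < C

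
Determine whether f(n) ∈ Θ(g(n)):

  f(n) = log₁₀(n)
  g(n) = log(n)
True

f(n) = log₁₀(n) and g(n) = log(n) are both O(log n).
Since they have the same asymptotic growth rate, f(n) = Θ(g(n)) is true.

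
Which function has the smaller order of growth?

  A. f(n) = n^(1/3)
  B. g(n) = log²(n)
B

f(n) = n^(1/3) is O(n^(1/3)), while g(n) = log²(n) is O(log² n).
Since O(log² n) grows slower than O(n^(1/3)), g(n) is dominated.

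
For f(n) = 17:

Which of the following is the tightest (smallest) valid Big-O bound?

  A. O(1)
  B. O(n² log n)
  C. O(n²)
A

f(n) = 17 is O(1).
All listed options are valid Big-O bounds (upper bounds),
but O(1) is the tightest (smallest valid bound).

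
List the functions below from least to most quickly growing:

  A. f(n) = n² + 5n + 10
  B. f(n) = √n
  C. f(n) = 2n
B < C < A

Comparing growth rates:
B = √n is O(√n)
C = 2n is O(n)
A = n² + 5n + 10 is O(n²)

Therefore, the order from slowest to fastest is: B < C < A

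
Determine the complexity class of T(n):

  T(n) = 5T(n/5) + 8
Θ(n)

Master Theorem: a = 5, b = 5, f(n) = 8.
Compute the critical exponent d = log₅(5) = 1.
Compare f(n) = Θ(1) against n^d:
  k = 0 < d = 1, so f(n) = O(n^(d-ε)) — Case 1.
  The recursion cost dominates: T(n) = Θ(n^d) = Θ(n).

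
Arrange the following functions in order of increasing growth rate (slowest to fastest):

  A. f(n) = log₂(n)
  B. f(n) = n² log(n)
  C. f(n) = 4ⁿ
A < B < C

Comparing growth rates:
A = log₂(n) is O(log n)
B = n² log(n) is O(n² log n)
C = 4ⁿ is O(4ⁿ)

Therefore, the order from slowest to fastest is: A < B < C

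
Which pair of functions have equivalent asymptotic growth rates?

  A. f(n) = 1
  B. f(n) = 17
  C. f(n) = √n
A and B

Examining each function:
  A. 1 is O(1)
  B. 17 is O(1)
  C. √n is O(√n)

Functions A and B both have the same complexity class.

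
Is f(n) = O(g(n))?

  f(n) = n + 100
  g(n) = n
True

f(n) = n + 100 and g(n) = n are both O(n).
Big-O permits equal growth rates (f ≤ c·g for some c), so f(n) = O(g(n)) is true.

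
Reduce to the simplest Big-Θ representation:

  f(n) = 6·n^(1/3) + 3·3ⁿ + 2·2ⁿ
Θ(3ⁿ)

Order the terms by growth rate: 6·n^(1/3) ≺ 2·2ⁿ ≺ 3·3ⁿ.
The fastest-growing term 3·3ⁿ dominates as n → ∞; dropping its constant factor gives Θ(3ⁿ).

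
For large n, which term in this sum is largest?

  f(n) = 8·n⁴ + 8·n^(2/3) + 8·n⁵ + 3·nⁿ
3·nⁿ

Looking at each term:
  - 8·n⁴ is O(n⁴)
  - 8·n^(2/3) is O(n^(2/3))
  - 8·n⁵ is O(n⁵)
  - 3·nⁿ is O(nⁿ)

The term 3·nⁿ (O(nⁿ)) grows fastest and dominates all others.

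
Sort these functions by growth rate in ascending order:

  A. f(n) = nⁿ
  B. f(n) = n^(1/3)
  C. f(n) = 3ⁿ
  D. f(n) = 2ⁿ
B < D < C < A

Comparing growth rates:
B = n^(1/3) is O(n^(1/3))
D = 2ⁿ is O(2ⁿ)
C = 3ⁿ is O(3ⁿ)
A = nⁿ is O(nⁿ)

Therefore, the order from slowest to fastest is: B < D < C < A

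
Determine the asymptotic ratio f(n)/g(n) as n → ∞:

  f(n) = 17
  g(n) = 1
17

Since 17 and 1 have the same growth rate (O(1)),
the ratio converges to a constant: 17.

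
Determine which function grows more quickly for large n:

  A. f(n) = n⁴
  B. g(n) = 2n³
A

f(n) = n⁴ is O(n⁴), while g(n) = 2n³ is O(n³).
Since O(n⁴) grows faster than O(n³), f(n) dominates.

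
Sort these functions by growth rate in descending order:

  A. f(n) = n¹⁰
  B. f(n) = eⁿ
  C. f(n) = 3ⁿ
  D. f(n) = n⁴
C > B > A > D

Comparing growth rates:
C = 3ⁿ is O(3ⁿ)
B = eⁿ is O(eⁿ)
A = n¹⁰ is O(n¹⁰)
D = n⁴ is O(n⁴)

Therefore, the order from fastest to slowest is: C > B > A > D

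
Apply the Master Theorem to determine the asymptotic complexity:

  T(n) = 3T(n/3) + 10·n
Θ(n log n)

Master Theorem: a = 3, b = 3, f(n) = 10·n.
Compute the critical exponent d = log₃(3) = 1.
Compare f(n) = Θ(n) against n^d:
  k = 1 = d, so f(n) = Θ(n^d) — Case 2.
  Work is balanced across levels: T(n) = Θ(n^d log n) = Θ(n log n).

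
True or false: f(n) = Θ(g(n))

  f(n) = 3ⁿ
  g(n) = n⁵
False

f(n) = 3ⁿ is O(3ⁿ), and g(n) = n⁵ is O(n⁵).
Since they have different growth rates, f(n) = Θ(g(n)) is false.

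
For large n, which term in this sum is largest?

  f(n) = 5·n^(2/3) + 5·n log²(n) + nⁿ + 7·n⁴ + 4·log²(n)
nⁿ

Looking at each term:
  - 5·n^(2/3) is O(n^(2/3))
  - 5·n log²(n) is O(n log² n)
  - nⁿ is O(nⁿ)
  - 7·n⁴ is O(n⁴)
  - 4·log²(n) is O(log² n)

The term nⁿ (O(nⁿ)) grows fastest and dominates all others.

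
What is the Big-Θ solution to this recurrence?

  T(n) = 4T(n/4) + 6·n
Θ(n log n)

Master Theorem: a = 4, b = 4, f(n) = 6·n.
Compute the critical exponent d = log₄(4) = 1.
Compare f(n) = Θ(n) against n^d:
  k = 1 = d, so f(n) = Θ(n^d) — Case 2.
  Work is balanced across levels: T(n) = Θ(n^d log n) = Θ(n log n).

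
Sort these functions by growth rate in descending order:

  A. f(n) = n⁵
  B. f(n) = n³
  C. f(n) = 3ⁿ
C > A > B

Comparing growth rates:
C = 3ⁿ is O(3ⁿ)
A = n⁵ is O(n⁵)
B = n³ is O(n³)

Therefore, the order from fastest to slowest is: C > A > B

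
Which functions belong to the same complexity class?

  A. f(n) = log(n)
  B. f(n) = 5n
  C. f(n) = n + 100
B and C

Examining each function:
  A. log(n) is O(log n)
  B. 5n is O(n)
  C. n + 100 is O(n)

Functions B and C both have the same complexity class.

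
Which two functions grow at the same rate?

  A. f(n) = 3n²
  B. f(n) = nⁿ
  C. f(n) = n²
A and C

Examining each function:
  A. 3n² is O(n²)
  B. nⁿ is O(nⁿ)
  C. n² is O(n²)

Functions A and C both have the same complexity class.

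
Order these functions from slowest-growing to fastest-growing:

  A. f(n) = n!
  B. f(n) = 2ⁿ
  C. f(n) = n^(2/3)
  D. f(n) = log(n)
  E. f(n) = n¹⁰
D < C < E < B < A

Comparing growth rates:
D = log(n) is O(log n)
C = n^(2/3) is O(n^(2/3))
E = n¹⁰ is O(n¹⁰)
B = 2ⁿ is O(2ⁿ)
A = n! is O(n!)

Therefore, the order from slowest to fastest is: D < C < E < B < A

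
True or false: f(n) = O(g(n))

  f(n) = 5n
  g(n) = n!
True

f(n) = 5n is O(n), and g(n) = n! is O(n!).
Since O(n) ⊆ O(n!) (f grows no faster than g), f(n) = O(g(n)) is true.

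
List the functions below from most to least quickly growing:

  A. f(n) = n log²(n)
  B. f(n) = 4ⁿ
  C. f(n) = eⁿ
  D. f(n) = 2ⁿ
B > C > D > A

Comparing growth rates:
B = 4ⁿ is O(4ⁿ)
C = eⁿ is O(eⁿ)
D = 2ⁿ is O(2ⁿ)
A = n log²(n) is O(n log² n)

Therefore, the order from fastest to slowest is: B > C > D > A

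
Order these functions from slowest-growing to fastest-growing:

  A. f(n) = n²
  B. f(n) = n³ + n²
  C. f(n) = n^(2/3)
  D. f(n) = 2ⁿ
C < A < B < D

Comparing growth rates:
C = n^(2/3) is O(n^(2/3))
A = n² is O(n²)
B = n³ + n² is O(n³)
D = 2ⁿ is O(2ⁿ)

Therefore, the order from slowest to fastest is: C < A < B < D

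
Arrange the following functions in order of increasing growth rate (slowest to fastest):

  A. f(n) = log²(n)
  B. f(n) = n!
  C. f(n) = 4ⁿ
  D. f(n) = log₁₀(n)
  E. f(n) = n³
D < A < E < C < B

Comparing growth rates:
D = log₁₀(n) is O(log n)
A = log²(n) is O(log² n)
E = n³ is O(n³)
C = 4ⁿ is O(4ⁿ)
B = n! is O(n!)

Therefore, the order from slowest to fastest is: D < A < E < C < B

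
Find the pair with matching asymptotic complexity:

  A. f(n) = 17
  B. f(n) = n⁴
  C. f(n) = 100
A and C

Examining each function:
  A. 17 is O(1)
  B. n⁴ is O(n⁴)
  C. 100 is O(1)

Functions A and C both have the same complexity class.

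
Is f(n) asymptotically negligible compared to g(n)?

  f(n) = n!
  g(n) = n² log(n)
False

f(n) = n! is O(n!), and g(n) = n² log(n) is O(n² log n).
Since O(n!) grows faster than or equal to O(n² log n), f(n) = o(g(n)) is false.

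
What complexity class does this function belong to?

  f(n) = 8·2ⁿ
O(2ⁿ)

The dominant term in 8·2ⁿ is 8·2ⁿ, which is Θ(2ⁿ).
Constants are absorbed, so the tightest bound is O(2ⁿ).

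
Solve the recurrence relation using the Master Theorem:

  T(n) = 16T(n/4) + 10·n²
Θ(n² log n)

Master Theorem: a = 16, b = 4, f(n) = 10·n².
Compute the critical exponent d = log₄(16) = 2.
Compare f(n) = Θ(n²) against n^d:
  k = 2 = d, so f(n) = Θ(n^d) — Case 2.
  Work is balanced across levels: T(n) = Θ(n^d log n) = Θ(n² log n).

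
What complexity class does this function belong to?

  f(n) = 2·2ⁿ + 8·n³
O(2ⁿ)

The dominant term in 2·2ⁿ + 8·n³ is 2·2ⁿ, which is Θ(2ⁿ).
Lower-order terms (8·n³) are asymptotically negligible.
Constants are absorbed, so the tightest bound is O(2ⁿ).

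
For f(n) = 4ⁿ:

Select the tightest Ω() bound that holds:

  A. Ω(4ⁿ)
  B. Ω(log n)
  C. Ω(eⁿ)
A

f(n) = 4ⁿ is Ω(4ⁿ).
All listed options are valid Big-Ω bounds (lower bounds),
but Ω(4ⁿ) is the tightest (largest valid bound).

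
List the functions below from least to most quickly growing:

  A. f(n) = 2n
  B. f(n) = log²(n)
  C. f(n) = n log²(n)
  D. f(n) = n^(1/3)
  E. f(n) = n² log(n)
B < D < A < C < E

Comparing growth rates:
B = log²(n) is O(log² n)
D = n^(1/3) is O(n^(1/3))
A = 2n is O(n)
C = n log²(n) is O(n log² n)
E = n² log(n) is O(n² log n)

Therefore, the order from slowest to fastest is: B < D < A < C < E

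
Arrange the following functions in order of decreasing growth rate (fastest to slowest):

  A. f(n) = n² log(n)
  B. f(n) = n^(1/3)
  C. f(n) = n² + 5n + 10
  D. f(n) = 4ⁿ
D > A > C > B

Comparing growth rates:
D = 4ⁿ is O(4ⁿ)
A = n² log(n) is O(n² log n)
C = n² + 5n + 10 is O(n²)
B = n^(1/3) is O(n^(1/3))

Therefore, the order from fastest to slowest is: D > A > C > B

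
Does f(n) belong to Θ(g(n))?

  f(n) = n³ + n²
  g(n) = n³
True

f(n) = n³ + n² and g(n) = n³ are both O(n³).
Since they have the same asymptotic growth rate, f(n) = Θ(g(n)) is true.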